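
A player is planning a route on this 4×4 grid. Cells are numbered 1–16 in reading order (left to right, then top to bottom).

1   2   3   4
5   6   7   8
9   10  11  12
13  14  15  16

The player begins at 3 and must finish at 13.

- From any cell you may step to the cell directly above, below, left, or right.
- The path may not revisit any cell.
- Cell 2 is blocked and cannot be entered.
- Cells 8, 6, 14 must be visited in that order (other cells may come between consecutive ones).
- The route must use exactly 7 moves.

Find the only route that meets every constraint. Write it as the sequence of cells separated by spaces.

3 4 8 7 6 10 14 13

The waypoints must appear in the order 8, 6, 14, with no cell reused.
Route from 3: right to 4, down to 8, 2× left (reaching 6), 2× down (reaching 14), left to 13 — 7 moves in all.
Check: order respected (8 at step 2, 6 at step 4, 14 at step 6); 7 moves as required.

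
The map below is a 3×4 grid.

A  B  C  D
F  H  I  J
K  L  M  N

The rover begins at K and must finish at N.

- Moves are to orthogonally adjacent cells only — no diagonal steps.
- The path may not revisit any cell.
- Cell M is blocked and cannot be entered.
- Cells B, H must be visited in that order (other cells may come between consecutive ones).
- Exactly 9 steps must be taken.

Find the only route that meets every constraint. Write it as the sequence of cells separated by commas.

The waypoints must appear in the order B, H, with no cell reused.
Route from K: 2× up (reaching A), right to B, down to H, right to I, up to C, right to D, 2× down (reaching N) — 9 moves in all.
Check: order respected (B at step 3, H at step 4); 9 moves as required.

K, F, A, B, H, I, C, D, J, N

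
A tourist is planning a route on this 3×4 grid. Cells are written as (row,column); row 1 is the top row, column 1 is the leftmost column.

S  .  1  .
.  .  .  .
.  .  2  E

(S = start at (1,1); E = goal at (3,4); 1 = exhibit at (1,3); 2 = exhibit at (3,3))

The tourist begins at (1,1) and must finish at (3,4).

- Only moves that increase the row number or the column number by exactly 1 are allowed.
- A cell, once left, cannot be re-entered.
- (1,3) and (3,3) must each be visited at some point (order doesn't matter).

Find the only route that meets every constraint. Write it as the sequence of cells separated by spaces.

Moves only go right or down, so the column and row indices never decrease.
Route from (1,1): right 2 to (1,3), down 2 to (3,3), right 1 to (3,4) — 5 moves in all.
Check: all required cells visited.

(1,1) (1,2) (1,3) (2,3) (3,3) (3,4)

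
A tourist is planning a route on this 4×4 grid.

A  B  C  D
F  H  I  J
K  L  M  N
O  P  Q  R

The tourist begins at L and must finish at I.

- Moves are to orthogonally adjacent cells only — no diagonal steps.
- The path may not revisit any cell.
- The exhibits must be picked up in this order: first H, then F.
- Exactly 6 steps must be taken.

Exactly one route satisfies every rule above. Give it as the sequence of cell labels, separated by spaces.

L H F A B C I

The waypoints must appear in the order H, F, with no cell reused.
Route from L: up to H, left to F, up to A, 2× right (reaching C), down to I — 6 moves in all.
Check: order respected (H at step 1, F at step 2); 6 moves as required.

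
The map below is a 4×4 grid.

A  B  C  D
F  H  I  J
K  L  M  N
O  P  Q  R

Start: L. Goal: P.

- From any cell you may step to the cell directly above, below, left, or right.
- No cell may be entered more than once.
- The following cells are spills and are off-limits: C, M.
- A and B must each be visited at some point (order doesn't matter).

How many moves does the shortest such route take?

Any route passes through A and B in some order between L and P. Summing Manhattan distances along each leg and taking the cheapest ordering (L → A → B → P) gives a lower bound of 3 + 1 + 3 = 7 moves.
A route of 7 moves achieves this: L → H → B → A → F → K → O → P.
Since 7 matches the lower bound, it is optimal.

7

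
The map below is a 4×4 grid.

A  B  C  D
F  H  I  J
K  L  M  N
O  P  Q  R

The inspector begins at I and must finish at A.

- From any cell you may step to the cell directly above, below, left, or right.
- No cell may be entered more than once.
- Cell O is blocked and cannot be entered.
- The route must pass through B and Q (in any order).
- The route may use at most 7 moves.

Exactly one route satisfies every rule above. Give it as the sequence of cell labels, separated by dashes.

I - M - Q - P - L - H - B - A

Any route must reach B and Q and still end at A within 7 moves, so the order of the required stops is forced.
Route from I: 2× down (reaching Q), left to P, 3× up (reaching B), left to A — 7 moves in all.
Check: all required cells visited; 7 ≤ 7 moves.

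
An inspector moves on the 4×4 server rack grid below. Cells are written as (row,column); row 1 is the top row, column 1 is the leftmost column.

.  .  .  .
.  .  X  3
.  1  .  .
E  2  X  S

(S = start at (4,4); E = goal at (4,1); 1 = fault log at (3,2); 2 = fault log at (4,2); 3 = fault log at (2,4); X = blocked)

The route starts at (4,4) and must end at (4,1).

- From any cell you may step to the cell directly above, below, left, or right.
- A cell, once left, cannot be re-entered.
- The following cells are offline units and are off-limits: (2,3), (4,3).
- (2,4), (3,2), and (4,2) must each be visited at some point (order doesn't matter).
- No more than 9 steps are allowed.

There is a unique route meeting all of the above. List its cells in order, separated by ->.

(4,4) -> (3,4) -> (2,4) -> (1,4) -> (1,3) -> (1,2) -> (2,2) -> (3,2) -> (4,2) -> (4,1)

The budget equals the shortest possible length, so every move has to be on a shortest route through the required cells.
Route from (4,4): up 3 to (1,4), left 2 to (1,2), down 3 to (4,2), left 1 to (4,1) — 9 moves in all.
Check: all required cells visited; 9 ≤ 9 moves.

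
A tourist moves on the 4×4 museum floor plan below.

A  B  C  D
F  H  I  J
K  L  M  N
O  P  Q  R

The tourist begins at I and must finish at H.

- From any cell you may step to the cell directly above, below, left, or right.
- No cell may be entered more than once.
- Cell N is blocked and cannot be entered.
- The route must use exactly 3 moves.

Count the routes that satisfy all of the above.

2

Need simple routes of exactly 3 moves from I to H (Manhattan distance 1, so 1 moves are spent on a detour and 1 undoing it).
Enumerating: I C B H | I M L H.
That gives 2 routes.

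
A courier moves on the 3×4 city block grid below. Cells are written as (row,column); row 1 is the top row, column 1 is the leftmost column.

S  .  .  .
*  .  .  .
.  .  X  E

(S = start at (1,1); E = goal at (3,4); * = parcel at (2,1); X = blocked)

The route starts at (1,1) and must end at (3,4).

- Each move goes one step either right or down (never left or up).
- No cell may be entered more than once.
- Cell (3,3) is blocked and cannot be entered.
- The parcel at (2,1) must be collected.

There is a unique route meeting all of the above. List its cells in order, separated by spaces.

(1,1) (2,1) (2,2) (2,3) (2,4) (3,4)

Moves only go right or down, so the column and row indices never decrease.
Route from (1,1): down to (2,1), 3× right (reaching (2,4)), down to (3,4) — 5 moves in all.
Check: all required cells visited.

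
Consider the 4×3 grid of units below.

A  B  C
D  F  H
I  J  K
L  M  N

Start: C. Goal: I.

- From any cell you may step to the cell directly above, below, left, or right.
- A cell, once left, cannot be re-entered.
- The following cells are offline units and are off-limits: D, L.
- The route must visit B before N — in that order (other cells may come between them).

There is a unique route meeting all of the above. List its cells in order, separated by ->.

C -> B -> F -> H -> K -> N -> M -> J -> I

The waypoints must appear in the order B, N, with no cell reused.
Route from C: left to B, down to F, right to H, 2× down (reaching N), left to M, up to J, left to I — 8 moves in all.
Check: order respected (B at step 1, N at step 5).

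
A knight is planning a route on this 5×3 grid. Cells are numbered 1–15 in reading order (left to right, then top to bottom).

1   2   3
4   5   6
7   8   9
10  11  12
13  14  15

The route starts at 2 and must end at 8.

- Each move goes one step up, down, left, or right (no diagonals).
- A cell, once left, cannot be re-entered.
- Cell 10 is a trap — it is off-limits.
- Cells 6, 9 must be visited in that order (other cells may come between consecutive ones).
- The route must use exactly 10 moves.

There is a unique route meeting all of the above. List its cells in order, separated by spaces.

The waypoints must appear in the order 6, 9, with no cell reused.
Route from 2: left to 1, down to 4, 2× right (reaching 6), 3× down (reaching 15), left to 14, 2× up (reaching 8) — 10 moves in all.
Check: order respected (6 at step 4, 9 at step 5); 10 moves as required.

2 1 4 5 6 9 12 15 14 11 8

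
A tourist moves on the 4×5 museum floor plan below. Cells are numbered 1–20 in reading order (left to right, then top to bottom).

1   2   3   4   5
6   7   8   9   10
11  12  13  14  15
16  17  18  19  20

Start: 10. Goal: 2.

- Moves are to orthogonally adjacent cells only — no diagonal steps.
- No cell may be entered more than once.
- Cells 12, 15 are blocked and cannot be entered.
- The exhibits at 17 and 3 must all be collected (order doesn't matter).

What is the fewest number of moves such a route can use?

12

Any route passes through 17 and 3 in some order between 10 and 2. Summing Manhattan distances along each leg and taking the cheapest ordering (10 → 17 → 3 → 2) gives a lower bound of 5 + 4 + 1 = 10 moves.
The shortest route satisfying every rule uses 12 moves: 10 → 5 → 4 → 3 → 8 → 13 → 18 → 17 → 16 → 11 → 6 → 1 → 2.
The bound of 10 isn't tight here; checking systematically, no route of length 10 through 11 satisfies every constraint, so 12 is the minimum.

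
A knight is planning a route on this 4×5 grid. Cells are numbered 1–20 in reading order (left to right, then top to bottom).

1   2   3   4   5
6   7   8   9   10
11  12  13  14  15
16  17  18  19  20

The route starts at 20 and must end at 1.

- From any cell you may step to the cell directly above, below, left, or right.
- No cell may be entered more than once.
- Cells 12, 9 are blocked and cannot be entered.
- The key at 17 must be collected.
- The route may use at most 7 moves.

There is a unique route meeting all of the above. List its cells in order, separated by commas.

20, 19, 18, 17, 16, 11, 6, 1

The budget equals the shortest possible length, so every move has to be on a shortest route through the required cells.
Route from 20: 4× left (reaching 16), 3× up (reaching 1) — 7 moves in all.
Check: all required cells visited; 7 ≤ 7 moves.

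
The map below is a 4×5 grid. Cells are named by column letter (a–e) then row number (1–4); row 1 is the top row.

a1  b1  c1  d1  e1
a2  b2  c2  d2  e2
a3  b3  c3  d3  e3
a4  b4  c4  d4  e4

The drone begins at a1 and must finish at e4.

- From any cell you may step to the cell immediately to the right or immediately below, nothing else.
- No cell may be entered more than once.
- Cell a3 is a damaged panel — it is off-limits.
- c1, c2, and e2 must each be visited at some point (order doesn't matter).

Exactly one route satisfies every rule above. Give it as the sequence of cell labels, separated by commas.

a1, b1, c1, c2, d2, e2, e3, e4

Moves only go right or down, so the column and row indices never decrease.
Route from a1: 2× right (reaching c1), down to c2, 2× right (reaching e2), 2× down (reaching e4) — 7 moves in all.
Check: all required cells visited.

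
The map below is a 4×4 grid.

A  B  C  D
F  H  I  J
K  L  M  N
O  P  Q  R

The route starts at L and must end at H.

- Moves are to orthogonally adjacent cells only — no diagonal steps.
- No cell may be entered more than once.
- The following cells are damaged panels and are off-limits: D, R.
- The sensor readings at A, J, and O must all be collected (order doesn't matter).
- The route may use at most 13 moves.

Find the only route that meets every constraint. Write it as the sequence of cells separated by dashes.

Any route must reach A, J, and O and still end at H within 13 moves, so the order of the required stops is forced.
Route from L: left 1 to K, down 1 to O, right 2 to Q, up 1 to M, right 1 to N, up 1 to J, left 1 to I, up 1 to C, left 2 to A, down 1 to F, right 1 to H — 13 moves in all.
Check: all required cells visited; 13 ≤ 13 moves.

L - K - O - P - Q - M - N - J - I - C - B - A - F - H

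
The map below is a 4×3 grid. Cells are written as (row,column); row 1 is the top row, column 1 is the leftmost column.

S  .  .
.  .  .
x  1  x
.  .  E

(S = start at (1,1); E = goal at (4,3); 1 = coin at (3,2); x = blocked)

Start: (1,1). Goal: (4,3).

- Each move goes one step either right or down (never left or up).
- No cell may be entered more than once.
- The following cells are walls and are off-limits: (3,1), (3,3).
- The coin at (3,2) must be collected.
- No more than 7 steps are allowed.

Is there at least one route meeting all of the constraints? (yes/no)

One route that works: (1,1) → (2,1) → (2,2) → (3,2) → (4,2) → (4,3).

yes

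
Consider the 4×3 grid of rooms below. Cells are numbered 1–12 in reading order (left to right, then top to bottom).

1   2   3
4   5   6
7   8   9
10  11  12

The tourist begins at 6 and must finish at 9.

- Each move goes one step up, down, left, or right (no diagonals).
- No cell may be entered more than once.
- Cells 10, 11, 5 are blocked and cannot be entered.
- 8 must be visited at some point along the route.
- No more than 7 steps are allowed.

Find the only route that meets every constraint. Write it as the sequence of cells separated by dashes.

6 - 3 - 2 - 1 - 4 - 7 - 8 - 9

The budget equals the shortest possible length, so every move has to be on a shortest route through the required cells.
Route from 6: up to 3, 2× left (reaching 1), 2× down (reaching 7), 2× right (reaching 9) — 7 moves in all.
Check: all required cells visited; 7 ≤ 7 moves.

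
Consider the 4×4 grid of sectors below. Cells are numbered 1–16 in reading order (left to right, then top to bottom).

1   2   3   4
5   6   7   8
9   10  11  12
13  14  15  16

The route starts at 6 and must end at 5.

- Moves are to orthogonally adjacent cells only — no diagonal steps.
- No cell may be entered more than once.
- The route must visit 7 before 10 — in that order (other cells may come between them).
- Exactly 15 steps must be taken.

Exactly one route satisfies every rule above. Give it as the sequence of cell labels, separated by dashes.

6 - 7 - 11 - 10 - 9 - 13 - 14 - 15 - 16 - 12 - 8 - 4 - 3 - 2 - 1 - 5

The waypoints must appear in the order 7, 10, with no cell reused.
Route from 6: right 1 to 7, down 1 to 11, left 2 to 9, down 1 to 13, right 3 to 16, up 3 to 4, left 3 to 1, down 1 to 5 — 15 moves in all.
Check: order respected (7 at step 1, 10 at step 3); 15 moves as required.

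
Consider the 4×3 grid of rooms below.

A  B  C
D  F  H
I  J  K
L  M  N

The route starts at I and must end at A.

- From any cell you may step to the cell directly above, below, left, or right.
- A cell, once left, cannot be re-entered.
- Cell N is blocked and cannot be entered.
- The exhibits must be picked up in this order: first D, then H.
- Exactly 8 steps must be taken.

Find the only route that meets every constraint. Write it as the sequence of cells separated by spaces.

The waypoints must appear in the order D, H, with no cell reused.
Route from I: up 1 to D, right 1 to F, down 1 to J, right 1 to K, up 2 to C, left 2 to A — 8 moves in all.
Check: order respected (D at step 1, H at step 5); 8 moves as required.

I D F J K H C B A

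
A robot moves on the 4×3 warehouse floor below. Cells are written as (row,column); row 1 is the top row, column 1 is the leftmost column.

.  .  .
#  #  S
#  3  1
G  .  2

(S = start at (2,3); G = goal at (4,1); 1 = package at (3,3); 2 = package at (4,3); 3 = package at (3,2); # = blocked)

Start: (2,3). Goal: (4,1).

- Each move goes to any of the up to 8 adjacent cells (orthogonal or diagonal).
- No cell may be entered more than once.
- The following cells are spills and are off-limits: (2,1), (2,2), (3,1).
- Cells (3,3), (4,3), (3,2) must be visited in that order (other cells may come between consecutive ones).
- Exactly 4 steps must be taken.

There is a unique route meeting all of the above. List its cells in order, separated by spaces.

The waypoints must appear in the order (3,3), (4,3), (3,2), with no cell reused.
Route from (2,3): 2× down (reaching (4,3)), up-left to (3,2), down-left to (4,1) — 4 moves in all.
Check: order respected (1 at step 1, 2 at step 2, 3 at step 3); 4 moves as required.

(2,3) (3,3) (4,3) (3,2) (4,1)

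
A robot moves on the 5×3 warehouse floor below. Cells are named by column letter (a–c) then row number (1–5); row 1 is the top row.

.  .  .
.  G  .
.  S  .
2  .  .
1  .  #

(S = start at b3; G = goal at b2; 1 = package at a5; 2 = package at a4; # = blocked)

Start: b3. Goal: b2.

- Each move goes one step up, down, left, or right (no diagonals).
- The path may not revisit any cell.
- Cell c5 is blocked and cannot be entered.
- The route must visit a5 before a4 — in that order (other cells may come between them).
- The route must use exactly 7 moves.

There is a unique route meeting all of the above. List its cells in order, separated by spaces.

b3 b4 b5 a5 a4 a3 a2 b2

The waypoints must appear in the order a5, a4, with no cell reused.
Route from b3: down 2 to b5, left 1 to a5, up 3 to a2, right 1 to b2 — 7 moves in all.
Check: order respected (1 at step 3, 2 at step 4); 7 moves as required.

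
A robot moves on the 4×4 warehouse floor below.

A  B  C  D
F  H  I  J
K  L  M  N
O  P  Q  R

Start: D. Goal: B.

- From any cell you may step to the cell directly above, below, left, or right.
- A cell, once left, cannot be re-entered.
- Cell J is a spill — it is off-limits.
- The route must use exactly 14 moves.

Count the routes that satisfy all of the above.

2

Need simple routes of exactly 14 moves from D to B (Manhattan distance 2, so 6 moves are spent on a detour and 6 undoing it).
Enumerating: D C I M N R Q P O K L H F A B | D C I H L M N R Q P O K F A B.
That gives 2 routes.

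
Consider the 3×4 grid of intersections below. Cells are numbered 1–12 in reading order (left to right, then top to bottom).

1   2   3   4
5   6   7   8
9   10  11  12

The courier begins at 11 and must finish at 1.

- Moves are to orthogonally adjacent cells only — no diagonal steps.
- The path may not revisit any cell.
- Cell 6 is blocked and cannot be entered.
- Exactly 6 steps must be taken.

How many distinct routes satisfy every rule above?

Need simple routes of exactly 6 moves from 11 to 1 (Manhattan distance 4, so 1 moves are spent on a detour and 1 undoing it).
Enumerating: 11 7 8 4 3 2 1 | 11 12 8 4 3 2 1 | 11 12 8 7 3 2 1.
That gives 3 routes.

3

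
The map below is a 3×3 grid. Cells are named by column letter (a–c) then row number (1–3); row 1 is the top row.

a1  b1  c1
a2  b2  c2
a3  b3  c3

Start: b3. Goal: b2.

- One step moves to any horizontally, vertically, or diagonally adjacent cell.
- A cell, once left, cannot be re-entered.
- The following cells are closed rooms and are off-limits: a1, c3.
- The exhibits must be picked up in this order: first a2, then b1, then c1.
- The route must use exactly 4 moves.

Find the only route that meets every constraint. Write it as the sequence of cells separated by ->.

b3 -> a2 -> b1 -> c1 -> b2

The waypoints must appear in the order a2, b1, c1, with no cell reused.
Route from b3: up-left 1 to a2, up-right 1 to b1, right 1 to c1, down-left 1 to b2 — 4 moves in all.
Check: order respected (a2 at step 1, b1 at step 2, c1 at step 3); 4 moves as required.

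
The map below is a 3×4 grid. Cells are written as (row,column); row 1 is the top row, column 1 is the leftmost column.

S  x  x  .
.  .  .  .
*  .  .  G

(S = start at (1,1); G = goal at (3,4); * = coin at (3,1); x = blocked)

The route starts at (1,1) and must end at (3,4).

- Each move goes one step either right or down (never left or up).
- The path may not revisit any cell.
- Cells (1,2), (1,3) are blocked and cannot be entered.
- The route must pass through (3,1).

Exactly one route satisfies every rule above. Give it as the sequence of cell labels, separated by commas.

Moves only go right or down, so the column and row indices never decrease.
Route from (1,1): down 2 to (3,1), right 3 to (3,4) — 5 moves in all.
Check: all required cells visited.

(1,1), (2,1), (3,1), (3,2), (3,3), (3,4)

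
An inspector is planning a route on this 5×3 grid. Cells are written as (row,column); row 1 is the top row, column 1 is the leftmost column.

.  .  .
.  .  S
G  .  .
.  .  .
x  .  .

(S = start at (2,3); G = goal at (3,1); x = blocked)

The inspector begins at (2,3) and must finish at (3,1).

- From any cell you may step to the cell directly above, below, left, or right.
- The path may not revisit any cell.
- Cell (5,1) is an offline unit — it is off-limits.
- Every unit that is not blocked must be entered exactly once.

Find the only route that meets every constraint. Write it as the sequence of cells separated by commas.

Need to visit all 14 open cells exactly once, starting at (2,3) and ending at (3,1).
Cell (4,1) has only two open neighbours ((3,1) and (4,2)), so the path must pass straight through it: one of those is the cell it's entered from and the other is where it exits.
Route from (2,3): up to (1,3), 2× left (reaching (1,1)), down to (2,1), right to (2,2), down to (3,2), right to (3,3), 2× down (reaching (5,3)), left to (5,2), up to (4,2), left to (4,1), up to (3,1) — 13 moves in all.
Check: all 14 open cells covered.

(2,3), (1,3), (1,2), (1,1), (2,1), (2,2), (3,2), (3,3), (4,3), (5,3), (5,2), (4,2), (4,1), (3,1)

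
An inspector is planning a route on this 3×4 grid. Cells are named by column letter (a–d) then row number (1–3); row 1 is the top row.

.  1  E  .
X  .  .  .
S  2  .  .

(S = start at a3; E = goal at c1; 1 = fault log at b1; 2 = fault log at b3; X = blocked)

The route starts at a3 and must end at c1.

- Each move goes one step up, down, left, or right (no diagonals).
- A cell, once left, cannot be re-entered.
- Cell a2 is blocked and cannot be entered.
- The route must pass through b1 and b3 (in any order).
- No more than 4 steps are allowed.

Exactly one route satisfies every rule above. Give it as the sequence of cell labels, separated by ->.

a3 -> b3 -> b2 -> b1 -> c1

The 4-move cap with required stops at b1, b3 leaves no slack for detours.
Route from a3: right 1 to b3, up 2 to b1, right 1 to c1 — 4 moves in all.
Check: all required cells visited; 4 ≤ 4 moves.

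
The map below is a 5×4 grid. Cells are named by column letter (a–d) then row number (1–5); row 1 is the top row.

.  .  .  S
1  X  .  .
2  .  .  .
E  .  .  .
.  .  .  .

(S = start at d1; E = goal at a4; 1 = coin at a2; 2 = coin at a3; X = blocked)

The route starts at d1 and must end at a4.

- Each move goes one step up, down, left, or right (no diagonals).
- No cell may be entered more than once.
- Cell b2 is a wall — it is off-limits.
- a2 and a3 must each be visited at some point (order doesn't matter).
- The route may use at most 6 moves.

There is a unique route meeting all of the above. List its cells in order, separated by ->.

d1 -> c1 -> b1 -> a1 -> a2 -> a3 -> a4

The 6-move cap with required stops at a2, a3 leaves no slack for detours.
Route from d1: left 3 to a1, down 3 to a4 — 6 moves in all.
Check: all required cells visited; 6 ≤ 6 moves.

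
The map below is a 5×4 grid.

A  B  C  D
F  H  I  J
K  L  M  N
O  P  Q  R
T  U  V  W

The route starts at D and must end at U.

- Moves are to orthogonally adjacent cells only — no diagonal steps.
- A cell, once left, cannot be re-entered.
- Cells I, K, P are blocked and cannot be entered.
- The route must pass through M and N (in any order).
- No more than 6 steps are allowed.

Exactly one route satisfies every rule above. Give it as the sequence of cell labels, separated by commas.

D, J, N, M, Q, V, U

The budget equals the shortest possible length, so every move has to be on a shortest route through the required cells.
Route from D: down 2 to N, left 1 to M, down 2 to V, left 1 to U — 6 moves in all.
Check: all required cells visited; 6 ≤ 6 moves.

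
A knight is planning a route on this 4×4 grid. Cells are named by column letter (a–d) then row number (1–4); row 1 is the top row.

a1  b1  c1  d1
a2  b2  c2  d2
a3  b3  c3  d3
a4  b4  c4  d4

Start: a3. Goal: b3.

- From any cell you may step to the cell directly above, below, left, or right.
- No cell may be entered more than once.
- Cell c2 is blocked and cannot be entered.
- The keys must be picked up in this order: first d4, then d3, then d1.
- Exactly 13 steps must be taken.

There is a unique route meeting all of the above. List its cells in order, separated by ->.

a3 -> a4 -> b4 -> c4 -> d4 -> d3 -> d2 -> d1 -> c1 -> b1 -> a1 -> a2 -> b2 -> b3

The waypoints must appear in the order d4, d3, d1, with no cell reused.
Route from a3: down to a4, 3× right (reaching d4), 3× up (reaching d1), 3× left (reaching a1), down to a2, right to b2, down to b3 — 13 moves in all.
Check: order respected (d4 at step 4, d3 at step 5, d1 at step 7); 13 moves as required.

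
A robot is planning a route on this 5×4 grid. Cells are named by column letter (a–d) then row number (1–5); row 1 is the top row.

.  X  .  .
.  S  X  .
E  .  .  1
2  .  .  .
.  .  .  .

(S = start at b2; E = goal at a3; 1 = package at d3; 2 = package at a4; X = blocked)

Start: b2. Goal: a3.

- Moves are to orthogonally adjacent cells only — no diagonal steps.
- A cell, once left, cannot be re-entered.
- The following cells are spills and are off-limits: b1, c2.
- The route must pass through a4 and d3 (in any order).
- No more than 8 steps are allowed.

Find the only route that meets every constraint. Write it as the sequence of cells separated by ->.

b2 -> b3 -> c3 -> d3 -> d4 -> c4 -> b4 -> a4 -> a3

The 8-move cap with required stops at a4, d3 leaves no slack for detours.
Route from b2: down to b3, 2× right (reaching d3), down to d4, 3× left (reaching a4), up to a3 — 8 moves in all.
Check: all required cells visited; 8 ≤ 8 moves.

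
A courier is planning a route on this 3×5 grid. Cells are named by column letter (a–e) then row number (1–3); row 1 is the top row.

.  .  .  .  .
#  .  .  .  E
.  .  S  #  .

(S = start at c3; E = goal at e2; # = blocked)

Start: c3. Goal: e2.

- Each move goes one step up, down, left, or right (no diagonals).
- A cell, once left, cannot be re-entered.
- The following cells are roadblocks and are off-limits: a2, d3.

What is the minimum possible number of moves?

The Manhattan distance from c3 to e2 is |3−2| + |3−5| = 3, so at least 3 moves are needed.
A route of 3 moves achieves this: c3 → c2 → d2 → e2.
Since 3 matches the lower bound, it is optimal.

3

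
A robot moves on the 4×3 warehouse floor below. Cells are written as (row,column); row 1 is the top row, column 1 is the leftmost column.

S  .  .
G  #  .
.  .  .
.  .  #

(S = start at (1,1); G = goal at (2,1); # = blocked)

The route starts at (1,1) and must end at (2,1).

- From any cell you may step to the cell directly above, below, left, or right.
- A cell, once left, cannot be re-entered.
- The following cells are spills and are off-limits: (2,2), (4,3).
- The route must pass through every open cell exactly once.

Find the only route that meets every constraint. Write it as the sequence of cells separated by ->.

Need to visit all 10 open cells exactly once, starting at (1,1) and ending at (2,1).
Cell (1,2) has only two open neighbours ((1,1) and (1,3)), so the path must pass straight through it: one of those is the cell it's entered from and the other is where it exits.
Route from (1,1): right 2 to (1,3), down 2 to (3,3), left 1 to (3,2), down 1 to (4,2), left 1 to (4,1), up 2 to (2,1) — 9 moves in all.
Check: all 10 open cells covered.

(1,1) -> (1,2) -> (1,3) -> (2,3) -> (3,3) -> (3,2) -> (4,2) -> (4,1) -> (3,1) -> (2,1)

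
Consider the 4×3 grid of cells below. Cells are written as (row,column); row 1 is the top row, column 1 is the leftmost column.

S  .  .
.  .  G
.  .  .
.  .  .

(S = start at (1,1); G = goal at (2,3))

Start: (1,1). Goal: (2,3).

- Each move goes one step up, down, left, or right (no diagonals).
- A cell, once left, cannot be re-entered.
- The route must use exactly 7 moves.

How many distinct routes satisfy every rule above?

Need simple routes of exactly 7 moves from (1,1) to (2,3) (Manhattan distance 3, so 2 moves are spent on a detour and 2 undoing it).
Enumerating: (1,1) (2,1) (3,1) (4,1) (4,2) (3,2) (2,2) (2,3) | (1,1) (2,1) (3,1) (4,1) (4,2) (3,2) (3,3) (2,3) | (1,1) (2,1) (3,1) (4,1) (4,2) (4,3) (3,3) (2,3) | (1,1) (2,1) (3,1) (3,2) (2,2) (1,2) (1,3) (2,3) | (1,1) (2,1) (3,1) (3,2) (4,2) (4,3) (3,3) (2,3) | (1,1) (2,1) (2,2) (3,2) (4,2) (4,3) (3,3) (2,3) | (1,1) (1,2) (2,2) (3,2) (4,2) (4,3) (3,3) (2,3) | (1,1) (1,2) (2,2) (2,1) (3,1) (3,2) (3,3) (2,3).
That gives 8 routes.

8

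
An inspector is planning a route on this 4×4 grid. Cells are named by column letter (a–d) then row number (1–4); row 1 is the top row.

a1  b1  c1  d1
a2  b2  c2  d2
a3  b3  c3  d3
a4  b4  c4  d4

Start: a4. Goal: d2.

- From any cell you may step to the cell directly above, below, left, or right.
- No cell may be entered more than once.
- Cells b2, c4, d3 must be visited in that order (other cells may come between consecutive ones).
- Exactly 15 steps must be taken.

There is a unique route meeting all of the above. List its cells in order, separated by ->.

The waypoints must appear in the order b2, c4, d3, with no cell reused.
Route from a4: up 3 to a1, right 1 to b1, down 3 to b4, right 2 to d4, up 1 to d3, left 1 to c3, up 2 to c1, right 1 to d1, down 1 to d2 — 15 moves in all.
Check: order respected (b2 at step 5, c4 at step 8, d3 at step 10); 15 moves as required.

a4 -> a3 -> a2 -> a1 -> b1 -> b2 -> b3 -> b4 -> c4 -> d4 -> d3 -> c3 -> c2 -> c1 -> d1 -> d2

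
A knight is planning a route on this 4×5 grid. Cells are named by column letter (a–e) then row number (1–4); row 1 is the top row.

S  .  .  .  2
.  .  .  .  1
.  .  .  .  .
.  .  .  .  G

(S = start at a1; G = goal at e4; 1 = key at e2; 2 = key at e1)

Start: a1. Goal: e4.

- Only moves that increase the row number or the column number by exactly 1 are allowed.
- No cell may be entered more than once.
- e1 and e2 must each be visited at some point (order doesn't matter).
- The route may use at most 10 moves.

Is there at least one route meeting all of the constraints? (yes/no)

yes

One route that works: a1 → b1 → c1 → d1 → e1 → e2 → e3 → e4.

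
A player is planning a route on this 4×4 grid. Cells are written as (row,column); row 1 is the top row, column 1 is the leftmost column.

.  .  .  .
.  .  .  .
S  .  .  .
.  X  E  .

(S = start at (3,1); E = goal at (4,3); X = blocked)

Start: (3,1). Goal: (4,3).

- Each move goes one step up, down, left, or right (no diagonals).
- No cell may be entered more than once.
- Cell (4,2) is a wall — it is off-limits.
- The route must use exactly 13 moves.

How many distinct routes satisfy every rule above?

Need simple routes of exactly 13 moves from (3,1) to (4,3) (Manhattan distance 3, so 5 moves are spent on a detour and 5 undoing it).
Enumerating: (3,1) (2,1) (1,1) (1,2) (2,2) (3,2) (3,3) (2,3) (1,3) (1,4) (2,4) (3,4) (4,4) (4,3) | (3,1) (2,1) (1,1) (1,2) (1,3) (1,4) (2,4) (2,3) (2,2) (3,2) (3,3) (3,4) (4,4) (4,3) | (3,1) (3,2) (2,2) (2,1) (1,1) (1,2) (1,3) (1,4) (2,4) (2,3) (3,3) (3,4) (4,4) (4,3) | (3,1) (3,2) (3,3) (2,3) (2,2) (2,1) (1,1) (1,2) (1,3) (1,4) (2,4) (3,4) (4,4) (4,3).
That gives 4 routes.

4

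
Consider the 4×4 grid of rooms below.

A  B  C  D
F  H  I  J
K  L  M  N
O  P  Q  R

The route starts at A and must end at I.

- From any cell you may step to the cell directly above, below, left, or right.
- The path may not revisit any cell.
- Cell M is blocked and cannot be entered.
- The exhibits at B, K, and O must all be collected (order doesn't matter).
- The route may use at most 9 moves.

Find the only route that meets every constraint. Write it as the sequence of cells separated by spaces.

The 9-move cap with required stops at B, K, O leaves no slack for detours.
Route from A: down 3 to O, right 1 to P, up 3 to B, right 1 to C, down 1 to I — 9 moves in all.
Check: all required cells visited; 9 ≤ 9 moves.

A F K O P L H B C I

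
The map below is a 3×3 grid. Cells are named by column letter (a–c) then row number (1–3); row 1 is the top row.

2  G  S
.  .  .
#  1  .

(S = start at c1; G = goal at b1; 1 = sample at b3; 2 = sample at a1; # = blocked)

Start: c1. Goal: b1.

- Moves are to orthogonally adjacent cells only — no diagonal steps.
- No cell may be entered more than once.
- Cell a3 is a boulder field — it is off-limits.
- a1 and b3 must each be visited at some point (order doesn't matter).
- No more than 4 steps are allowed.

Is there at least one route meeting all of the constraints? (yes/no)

no

Even ignoring the no-revisit rule, getting from c1 to b1, taking the cheapest ordering c1 → b3 → a1 → b1 needs at least 3 + 3 + 1 = 7 moves (Manhattan distance per leg), which exceeds the 4-move limit.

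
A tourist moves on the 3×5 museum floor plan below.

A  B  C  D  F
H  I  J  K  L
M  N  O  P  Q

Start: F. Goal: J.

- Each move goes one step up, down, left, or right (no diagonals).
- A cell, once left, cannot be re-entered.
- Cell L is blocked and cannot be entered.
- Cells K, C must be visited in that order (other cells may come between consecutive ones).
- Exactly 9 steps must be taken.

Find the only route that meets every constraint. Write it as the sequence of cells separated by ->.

The waypoints must appear in the order K, C, with no cell reused.
Route from F: left to D, 2× down (reaching P), 2× left (reaching N), 2× up (reaching B), right to C, down to J — 9 moves in all.
Check: order respected (K at step 2, C at step 8); 9 moves as required.

F -> D -> K -> P -> O -> N -> I -> B -> C -> J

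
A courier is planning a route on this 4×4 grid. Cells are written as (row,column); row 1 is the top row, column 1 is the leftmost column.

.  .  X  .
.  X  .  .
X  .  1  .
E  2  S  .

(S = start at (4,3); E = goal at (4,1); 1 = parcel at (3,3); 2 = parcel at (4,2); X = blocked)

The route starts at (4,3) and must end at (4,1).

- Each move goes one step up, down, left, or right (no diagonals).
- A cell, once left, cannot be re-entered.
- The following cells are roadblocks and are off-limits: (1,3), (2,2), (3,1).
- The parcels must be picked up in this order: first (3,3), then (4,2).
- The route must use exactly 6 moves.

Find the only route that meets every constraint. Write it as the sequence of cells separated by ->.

The waypoints must appear in the order (3,3), (4,2), with no cell reused.
Route from (4,3): right 1 to (4,4), up 1 to (3,4), left 2 to (3,2), down 1 to (4,2), left 1 to (4,1) — 6 moves in all.
Check: order respected (1 at step 3, 2 at step 5); 6 moves as required.

(4,3) -> (4,4) -> (3,4) -> (3,3) -> (3,2) -> (4,2) -> (4,1)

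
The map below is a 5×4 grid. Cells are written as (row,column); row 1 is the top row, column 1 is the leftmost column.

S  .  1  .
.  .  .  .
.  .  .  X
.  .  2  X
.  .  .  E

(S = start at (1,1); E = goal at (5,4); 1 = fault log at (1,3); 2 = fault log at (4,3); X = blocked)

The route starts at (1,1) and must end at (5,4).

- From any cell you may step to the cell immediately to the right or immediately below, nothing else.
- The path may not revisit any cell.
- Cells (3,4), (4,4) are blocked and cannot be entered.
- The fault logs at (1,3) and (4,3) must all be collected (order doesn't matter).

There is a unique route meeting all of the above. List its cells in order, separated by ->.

Moves only go right or down, so the column and row indices never decrease.
Route from (1,1): right 2 to (1,3), down 4 to (5,3), right 1 to (5,4) — 7 moves in all.
Check: all required cells visited.

(1,1) -> (1,2) -> (1,3) -> (2,3) -> (3,3) -> (4,3) -> (5,3) -> (5,4)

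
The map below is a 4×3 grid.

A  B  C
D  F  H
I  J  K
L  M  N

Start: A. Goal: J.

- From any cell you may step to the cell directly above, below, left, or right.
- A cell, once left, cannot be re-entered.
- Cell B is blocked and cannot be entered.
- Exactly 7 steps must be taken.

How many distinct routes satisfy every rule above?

Need simple routes of exactly 7 moves from A to J (Manhattan distance 3, so 2 moves are spent on a detour and 2 undoing it).
Enumerating: A D I L M N K J | A D F H K N M J.
That gives 2 routes.

2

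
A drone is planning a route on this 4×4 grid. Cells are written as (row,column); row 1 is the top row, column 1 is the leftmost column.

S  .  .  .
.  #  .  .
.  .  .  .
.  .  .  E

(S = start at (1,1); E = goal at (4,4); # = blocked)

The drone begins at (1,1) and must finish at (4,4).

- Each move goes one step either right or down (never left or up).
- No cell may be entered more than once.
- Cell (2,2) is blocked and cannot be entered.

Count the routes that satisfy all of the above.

A right/down-only route from (1,1) to (4,4) makes exactly 3 down-moves and 3 right-moves in some order.
With no other constraints that would be C(6,3) = 20 routes.
Subtract routes through each blocked cell (inclusion–exclusion for overlaps): − through (2,2): 12 → 8.
That gives 8 routes.

8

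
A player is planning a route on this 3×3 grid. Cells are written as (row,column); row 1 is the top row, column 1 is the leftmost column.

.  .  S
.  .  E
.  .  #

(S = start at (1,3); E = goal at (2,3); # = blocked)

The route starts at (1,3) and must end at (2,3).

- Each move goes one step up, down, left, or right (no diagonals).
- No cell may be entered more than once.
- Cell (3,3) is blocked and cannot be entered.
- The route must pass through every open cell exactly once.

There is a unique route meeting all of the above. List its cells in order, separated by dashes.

(1,3) - (1,2) - (1,1) - (2,1) - (3,1) - (3,2) - (2,2) - (2,3)

Need to visit all 8 open cells exactly once, starting at (1,3) and ending at (2,3).
Cell (3,2) has only two open neighbours ((2,2) and (3,1)), so the path must pass straight through it: one of those is the cell it's entered from and the other is where it exits.
Route from (1,3): 2× left (reaching (1,1)), 2× down (reaching (3,1)), right to (3,2), up to (2,2), right to (2,3) — 7 moves in all.
Check: all 8 open cells covered.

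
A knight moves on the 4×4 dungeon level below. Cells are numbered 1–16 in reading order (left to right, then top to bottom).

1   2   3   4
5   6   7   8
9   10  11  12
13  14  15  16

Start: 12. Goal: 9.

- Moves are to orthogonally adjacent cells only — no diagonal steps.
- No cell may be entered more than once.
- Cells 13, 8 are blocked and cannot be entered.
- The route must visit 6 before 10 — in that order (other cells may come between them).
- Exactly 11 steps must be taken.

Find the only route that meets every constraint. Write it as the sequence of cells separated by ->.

12 -> 16 -> 15 -> 11 -> 7 -> 3 -> 2 -> 1 -> 5 -> 6 -> 10 -> 9

The waypoints must appear in the order 6, 10, with no cell reused.
Route from 12: down 1 to 16, left 1 to 15, up 3 to 3, left 2 to 1, down 1 to 5, right 1 to 6, down 1 to 10, left 1 to 9 — 11 moves in all.
Check: order respected (6 at step 9, 10 at step 10); 11 moves as required.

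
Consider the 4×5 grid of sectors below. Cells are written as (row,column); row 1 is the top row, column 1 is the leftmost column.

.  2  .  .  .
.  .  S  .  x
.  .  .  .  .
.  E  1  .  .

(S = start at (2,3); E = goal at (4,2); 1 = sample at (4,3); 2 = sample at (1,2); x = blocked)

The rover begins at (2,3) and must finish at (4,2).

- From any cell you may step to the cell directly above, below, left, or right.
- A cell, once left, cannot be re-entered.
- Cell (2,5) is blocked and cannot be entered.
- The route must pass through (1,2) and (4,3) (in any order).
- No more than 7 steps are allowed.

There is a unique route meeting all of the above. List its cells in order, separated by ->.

Any route must reach (1,2) and (4,3) and still end at (4,2) within 7 moves, so the order of the required stops is forced.
Route from (2,3): up 1 to (1,3), left 1 to (1,2), down 2 to (3,2), right 1 to (3,3), down 1 to (4,3), left 1 to (4,2) — 7 moves in all.
Check: all required cells visited; 7 ≤ 7 moves.

(2,3) -> (1,3) -> (1,2) -> (2,2) -> (3,2) -> (3,3) -> (4,3) -> (4,2)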